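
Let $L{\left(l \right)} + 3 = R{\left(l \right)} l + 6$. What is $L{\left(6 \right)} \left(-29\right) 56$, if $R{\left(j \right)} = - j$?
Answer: $53592$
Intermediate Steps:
$L{\left(l \right)} = 3 - l^{2}$ ($L{\left(l \right)} = -3 + \left(- l l + 6\right) = -3 - \left(-6 + l^{2}\right) = 3 - l^{2}$)
$L{\left(6 \right)} \left(-29\right) 56 = \left(3 - 6^{2}\right) \left(-29\right) 56 = \left(3 - 36\right) \left(-29\right) 56 = \left(-33\right) \left(-29\right) 56 = 957 \cdot 56 = 53592$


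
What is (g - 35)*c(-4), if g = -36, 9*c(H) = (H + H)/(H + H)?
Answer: -71/9 ≈ -7.8889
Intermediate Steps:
c(H) = 1/9 (c(H) = ((H + H)/(H + H))/9 = ((2*H)/((2*H)))/9 = ((2*H)*(1/(2*H)))/9 = (1/9)*1 = 1/9)
(g - 35)*c(-4) = (-36 - 35)*(1/9) = -71*1/9 = -71/9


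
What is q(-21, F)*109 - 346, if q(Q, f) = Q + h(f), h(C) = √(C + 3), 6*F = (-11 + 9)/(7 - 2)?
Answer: -2635 + 218*√165/15 ≈ -2448.3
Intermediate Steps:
F = -1/15 (F = ((-11 + 9)/(7 - 2))/6 = (-2/5)/6 = (-2*⅕)/6 = (⅙)*(-⅖) = -1/15 ≈ -0.066667)
h(C) = √(3 + C)
q(Q, f) = Q + √(3 + f)
q(-21, F)*109 - 346 = (-21 + √(3 - 1/15))*109 - 346 = (-21 + √(44/15))*109 - 346 = (-21 + 2*√165/15)*109 - 346 = (-2289 + 218*√165/15) - 346 = -2635 + 218*√165/15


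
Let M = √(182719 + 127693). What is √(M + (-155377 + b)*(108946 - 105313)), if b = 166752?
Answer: √(41325375 + 2*√77603) ≈ 6428.5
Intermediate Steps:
M = 2*√77603 (M = √310412 = 2*√77603 ≈ 557.15)
√(M + (-155377 + b)*(108946 - 105313)) = √(2*√77603 + (-155377 + 166752)*(108946 - 105313)) = √(2*√77603 + 11375*3633) = √(2*√77603 + 41325375) = √(41325375 + 2*√77603)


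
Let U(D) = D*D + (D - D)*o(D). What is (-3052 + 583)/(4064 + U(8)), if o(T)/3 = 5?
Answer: -823/1376 ≈ -0.59811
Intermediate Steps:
o(T) = 15 (o(T) = 3*5 = 15)
U(D) = D² (U(D) = D*D + (D - D)*15 = D² + 0*15 = D² + 0 = D²)
(-3052 + 583)/(4064 + U(8)) = (-3052 + 583)/(4064 + 8²) = -2469/(4064 + 64) = -2469/4128 = -2469*1/4128 = -823/1376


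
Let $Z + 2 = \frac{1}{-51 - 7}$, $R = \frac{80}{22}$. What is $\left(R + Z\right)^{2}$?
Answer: $\frac{1067089}{407044} \approx 2.6216$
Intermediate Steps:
$R = \frac{40}{11}$ ($R = 80 \cdot \frac{1}{22} = \frac{40}{11} \approx 3.6364$)
$Z = - \frac{117}{58}$ ($Z = -2 + \frac{1}{-51 - 7} = -2 + \frac{1}{-58} = -2 - \frac{1}{58} = - \frac{117}{58} \approx -2.0172$)
$\left(R + Z\right)^{2} = \left(\frac{40}{11} - \frac{117}{58}\right)^{2} = \left(\frac{1033}{638}\right)^{2} = \frac{1067089}{407044}$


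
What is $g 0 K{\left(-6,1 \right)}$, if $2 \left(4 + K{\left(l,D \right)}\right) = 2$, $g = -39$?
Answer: $0$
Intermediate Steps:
$K{\left(l,D \right)} = -3$ ($K{\left(l,D \right)} = -4 + \frac{1}{2} \cdot 2 = -4 + 1 = -3$)
$g 0 K{\left(-6,1 \right)} = \left(-39\right) 0 \left(-3\right) = 0 \left(-3\right) = 0$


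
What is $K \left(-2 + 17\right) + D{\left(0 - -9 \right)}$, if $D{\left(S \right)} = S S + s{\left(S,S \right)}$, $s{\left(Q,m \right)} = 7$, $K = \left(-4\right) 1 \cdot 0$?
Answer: $88$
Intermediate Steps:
$K = 0$ ($K = \left(-4\right) 0 = 0$)
$D{\left(S \right)} = 7 + S^{2}$ ($D{\left(S \right)} = S S + 7 = S^{2} + 7 = 7 + S^{2}$)
$K \left(-2 + 17\right) + D{\left(0 - -9 \right)} = 0 \left(-2 + 17\right) + \left(7 + \left(0 - -9\right)^{2}\right) = 0 \cdot 15 + \left(7 + \left(0 + 9\right)^{2}\right) = 0 + \left(7 + 9^{2}\right) = 0 + \left(7 + 81\right) = 0 + 88 = 88$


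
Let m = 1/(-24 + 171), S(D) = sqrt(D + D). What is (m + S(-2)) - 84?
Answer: -12347/147 + 2*I ≈ -83.993 + 2.0*I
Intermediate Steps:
S(D) = sqrt(2)*sqrt(D) (S(D) = sqrt(2*D) = sqrt(2)*sqrt(D))
m = 1/147 ≈ 0.0068027
(m + S(-2)) - 84 = (1/147 + sqrt(2)*sqrt(-2)) - 84 = (1/147 + sqrt(2)*(I*sqrt(2))) - 84 = (1/147 + 2*I) - 84 = -12347/147 + 2*I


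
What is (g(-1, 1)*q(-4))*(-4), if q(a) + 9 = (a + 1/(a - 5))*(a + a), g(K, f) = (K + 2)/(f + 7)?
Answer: -215/18 ≈ -11.944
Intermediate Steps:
g(K, f) = (2 + K)/(7 + f)
q(a) = -9 + 2*a*(a + 1/(-5 + a)) (q(a) = -9 + (a + 1/(a - 5))*(a + a) = -9 + (a + 1/(-5 + a))*(2*a) = -9 + 2*a*(a + 1/(-5 + a)))
(g(-1, 1)*q(-4))*(-4) = (((2 - 1)/(7 + 1))*((45 - 10*(-4)² - 7*(-4) + 2*(-4)³)/(-5 - 4)))*(-4) = ((1/8)*((45 - 10*16 + 28 + 2*(-64))/(-9)))*(-4) = (((⅛)*1)*(-(45 - 160 + 28 - 128)/9))*(-4) = ((-⅑*(-215))/8)*(-4) = ((⅛)*(215/9))*(-4) = (215/72)*(-4) = -215/18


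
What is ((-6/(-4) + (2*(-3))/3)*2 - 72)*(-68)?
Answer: 4964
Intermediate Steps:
((-6/(-4) + (2*(-3))/3)*2 - 72)*(-68) = ((-6*(-1/4) - 6*1/3)*2 - 72)*(-68) = ((3/2 - 2)*2 - 72)*(-68) = (-1/2*2 - 72)*(-68) = (-1 - 72)*(-68) = -73*(-68) = 4964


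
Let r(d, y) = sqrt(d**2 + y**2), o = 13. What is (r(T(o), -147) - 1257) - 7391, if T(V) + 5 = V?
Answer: -8648 + sqrt(21673) ≈ -8500.8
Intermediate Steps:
T(V) = -5 + V
(r(T(o), -147) - 1257) - 7391 = (sqrt((-5 + 13)**2 + (-147)**2) - 1257) - 7391 = (sqrt(8**2 + 21609) - 1257) - 7391 = (sqrt(64 + 21609) - 1257) - 7391 = (sqrt(21673) - 1257) - 7391 = (-1257 + sqrt(21673)) - 7391 = -8648 + sqrt(21673)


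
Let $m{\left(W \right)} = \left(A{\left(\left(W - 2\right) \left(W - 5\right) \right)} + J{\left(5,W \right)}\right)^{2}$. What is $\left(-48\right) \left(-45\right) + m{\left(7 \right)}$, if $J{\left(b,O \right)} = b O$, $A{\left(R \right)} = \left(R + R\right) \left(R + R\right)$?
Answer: $191385$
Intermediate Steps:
$A{\left(R \right)} = 4 R^{2}$ ($A{\left(R \right)} = 2 R 2 R = 4 R^{2}$)
$J{\left(b,O \right)} = O b$
$m{\left(W \right)} = \left(5 W + 4 \left(-5 + W\right)^{2} \left(-2 + W\right)^{2}\right)^{2}$ ($m{\left(W \right)} = \left(4 \left(\left(W - 2\right) \left(W - 5\right)\right)^{2} + W 5\right)^{2} = \left(4 \left(\left(-2 + W\right) \left(-5 + W\right)\right)^{2} + 5 W\right)^{2} = \left(4 \left(\left(-5 + W\right) \left(-2 + W\right)\right)^{2} + 5 W\right)^{2} = \left(4 \left(-5 + W\right)^{2} \left(-2 + W\right)^{2} + 5 W\right)^{2} = \left(5 W + 4 \left(-5 + W\right)^{2} \left(-2 + W\right)^{2}\right)^{2}$)
$\left(-48\right) \left(-45\right) + m{\left(7 \right)} = \left(-48\right) \left(-45\right) + \left(4 \left(10 + 7^{2} - 49\right)^{2} + 5 \cdot 7\right)^{2} = 2160 + \left(4 \left(10 + 49 - 49\right)^{2} + 35\right)^{2} = 2160 + \left(4 \cdot 10^{2} + 35\right)^{2} = 2160 + \left(4 \cdot 100 + 35\right)^{2} = 2160 + \left(400 + 35\right)^{2} = 2160 + 435^{2} = 2160 + 189225 = 191385$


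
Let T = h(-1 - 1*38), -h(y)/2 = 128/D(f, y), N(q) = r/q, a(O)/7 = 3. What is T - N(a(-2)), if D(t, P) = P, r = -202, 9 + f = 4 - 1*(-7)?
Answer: 4418/273 ≈ 16.183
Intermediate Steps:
f = 2 (f = -9 + (4 - 1*(-7)) = -9 + (4 + 7) = -9 + 11 = 2)
a(O) = 21 (a(O) = 7*3 = 21)
N(q) = -202/q
h(y) = -256/y
T = 256/39 (T = -256/(-1 - 1*38) = -256/(-1 - 38) = -256/(-39) = -256*(-1/39) = 256/39 ≈ 6.5641)
T - N(a(-2)) = 256/39 - (-202)/21 = 256/39 - 1*(-202/21) = 256/39 + 202/21 = 4418/273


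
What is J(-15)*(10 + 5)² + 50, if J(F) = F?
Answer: -3325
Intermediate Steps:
J(-15)*(10 + 5)² + 50 = -15*(10 + 5)² + 50 = -15*15² + 50 = -15*225 + 50 = -3375 + 50 = -3325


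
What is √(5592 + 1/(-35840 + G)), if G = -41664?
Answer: √524850266437/9688 ≈ 74.780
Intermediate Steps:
√(5592 + 1/(-35840 + G)) = √(5592 + 1/(-35840 - 41664)) = √(5592 + 1/(-77504)) = √(5592 - 1/77504) = √(433402367/77504) = √524850266437/9688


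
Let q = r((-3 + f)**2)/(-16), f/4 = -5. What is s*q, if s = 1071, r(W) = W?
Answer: -566559/16 ≈ -35410.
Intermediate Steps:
f = -20 (f = 4*(-5) = -20)
q = -529/16 (q = (-3 - 20)**2/(-16) = (-23)**2*(-1/16) = 529*(-1/16) = -529/16 ≈ -33.063)
s*q = 1071*(-529/16) = -566559/16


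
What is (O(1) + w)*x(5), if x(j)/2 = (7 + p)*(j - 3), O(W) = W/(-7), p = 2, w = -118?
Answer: -29772/7 ≈ -4253.1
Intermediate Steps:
O(W) = -W/7 (O(W) = W*(-⅐) = -W/7)
x(j) = -54 + 18*j (x(j) = 2*((7 + 2)*(j - 3)) = 2*(9*(-3 + j)) = 2*(-27 + 9*j) = -54 + 18*j)
(O(1) + w)*x(5) = (-⅐*1 - 118)*(-54 + 18*5) = (-⅐ - 118)*(-54 + 90) = -827/7*36 = -29772/7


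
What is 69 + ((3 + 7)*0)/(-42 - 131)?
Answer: 69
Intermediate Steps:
69 + ((3 + 7)*0)/(-42 - 131) = 69 + (10*0)/(-173) = 69 + 0*(-1/173) = 69 + 0 = 69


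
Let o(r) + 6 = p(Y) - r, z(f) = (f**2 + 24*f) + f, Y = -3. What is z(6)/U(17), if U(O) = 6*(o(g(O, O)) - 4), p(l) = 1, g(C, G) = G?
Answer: -31/26 ≈ -1.1923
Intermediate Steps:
z(f) = f**2 + 25*f
o(r) = -5 - r (o(r) = -6 + (1 - r) = -5 - r)
U(O) = -54 - 6*O (U(O) = 6*((-5 - O) - 4) = 6*(-9 - O) = -54 - 6*O)
z(6)/U(17) = (6*(25 + 6))/(-54 - 6*17) = (6*31)/(-54 - 102) = 186/(-156) = 186*(-1/156) = -31/26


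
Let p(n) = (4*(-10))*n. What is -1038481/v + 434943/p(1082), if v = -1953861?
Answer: -804872707243/84563104080 ≈ -9.5180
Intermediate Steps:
p(n) = -40*n
-1038481/v + 434943/p(1082) = -1038481/(-1953861) + 434943/((-40*1082)) = -1038481*(-1/1953861) + 434943/(-43280) = 1038481/1953861 + 434943*(-1/43280) = 1038481/1953861 - 434943/43280 = -804872707243/84563104080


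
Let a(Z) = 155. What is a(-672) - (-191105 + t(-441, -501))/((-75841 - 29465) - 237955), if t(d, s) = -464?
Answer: 53013886/343261 ≈ 154.44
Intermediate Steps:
a(-672) - (-191105 + t(-441, -501))/((-75841 - 29465) - 237955) = 155 - (-191105 - 464)/((-75841 - 29465) - 237955) = 155 - (-191569)/(-105306 - 237955) = 155 - (-191569)/(-343261) = 155 - (-191569)*(-1)/343261 = 155 - 1*191569/343261 = 155 - 191569/343261 = 53013886/343261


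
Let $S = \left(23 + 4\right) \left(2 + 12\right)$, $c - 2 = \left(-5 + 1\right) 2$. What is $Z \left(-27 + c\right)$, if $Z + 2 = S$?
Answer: $-12408$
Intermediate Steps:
$c = -6$ ($c = 2 + \left(-5 + 1\right) 2 = 2 - 8 = -6$)
$S = 378$ ($S = 27 \cdot 14 = 378$)
$Z = 376$ ($Z = -2 + 378 = 376$)
$Z \left(-27 + c\right) = 376 \left(-27 - 6\right) = 376 \left(-33\right) = -12408$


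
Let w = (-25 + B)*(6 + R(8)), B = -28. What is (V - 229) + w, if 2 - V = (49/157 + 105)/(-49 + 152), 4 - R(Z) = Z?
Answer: -5401477/16171 ≈ -334.02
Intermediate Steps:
R(Z) = 4 - Z
V = 15808/16171 (V = 2 - (49/157 + 105)/(-49 + 152) = 2 - (49*(1/157) + 105)/103 = 2 - (49/157 + 105)/103 = 2 - 16534/(157*103) = 2 - 1*16534/16171 = 2 - 16534/16171 = 15808/16171 ≈ 0.97755)
w = -106 (w = (-25 - 28)*(6 + (4 - 1*8)) = -53*(6 + (4 - 8)) = -53*(6 - 4) = -53*2 = -106)
(V - 229) + w = (15808/16171 - 229) - 106 = -3687351/16171 - 106 = -5401477/16171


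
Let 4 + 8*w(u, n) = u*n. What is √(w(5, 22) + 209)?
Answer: √889/2 ≈ 14.908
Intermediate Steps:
w(u, n) = -½ + n*u/8 (w(u, n) = -½ + (u*n)/8 = -½ + (n*u)/8 = -½ + n*u/8)
√(w(5, 22) + 209) = √((-½ + (⅛)*22*5) + 209) = √((-½ + 55/4) + 209) = √(53/4 + 209) = √(889/4) = √889/2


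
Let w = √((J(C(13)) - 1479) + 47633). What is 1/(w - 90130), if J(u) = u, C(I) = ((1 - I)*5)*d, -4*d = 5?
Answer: -90130/8123370671 - √46229/8123370671 ≈ -1.1122e-5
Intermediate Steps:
d = -5/4 (d = -¼*5 = -5/4 ≈ -1.2500)
C(I) = -25/4 + 25*I/4 (C(I) = ((1 - I)*5)*(-5/4) = (5 - 5*I)*(-5/4) = -25/4 + 25*I/4)
w = √46229 (w = √(((-25/4 + (25/4)*13) - 1479) + 47633) = √(((-25/4 + 325/4) - 1479) + 47633) = √((75 - 1479) + 47633) = √(-1404 + 47633) = √46229 ≈ 215.01)
1/(w - 90130) = 1/(√46229 - 90130) = 1/(-90130 + √46229)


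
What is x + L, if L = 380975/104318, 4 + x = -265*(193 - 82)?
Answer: -3068550267/104318 ≈ -29415.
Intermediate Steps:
x = -29419 (x = -4 - 265*(193 - 82) = -4 - 265*111 = -4 - 29415 = -29419)
L = 380975/104318 (L = 380975*(1/104318) = 380975/104318 ≈ 3.6521)
x + L = -29419 + 380975/104318 = -3068550267/104318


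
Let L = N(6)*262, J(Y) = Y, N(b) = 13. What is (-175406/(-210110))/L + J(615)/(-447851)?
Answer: -180779781697/160248849057830 ≈ -0.0011281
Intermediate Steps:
L = 3406 (L = 13*262 = 3406)
(-175406/(-210110))/L + J(615)/(-447851) = -175406/(-210110)/3406 + 615/(-447851) = -175406*(-1/210110)*(1/3406) + 615*(-1/447851) = (87703/105055)*(1/3406) - 615/447851 = 87703/357817330 - 615/447851 = -180779781697/160248849057830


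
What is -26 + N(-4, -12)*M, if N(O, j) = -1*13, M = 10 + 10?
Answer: -286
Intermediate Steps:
M = 20
N(O, j) = -13
-26 + N(-4, -12)*M = -26 - 13*20 = -26 - 260 = -286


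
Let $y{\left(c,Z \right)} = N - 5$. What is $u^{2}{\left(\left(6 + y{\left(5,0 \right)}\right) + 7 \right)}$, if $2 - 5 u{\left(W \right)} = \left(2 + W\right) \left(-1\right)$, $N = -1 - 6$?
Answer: $1$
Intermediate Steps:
$N = -7$ ($N = -1 - 6 = -7$)
$y{\left(c,Z \right)} = -12$ ($y{\left(c,Z \right)} = -7 - 5 = -12$)
$u{\left(W \right)} = \frac{4}{5} + \frac{W}{5}$ ($u{\left(W \right)} = \frac{2}{5} - \frac{\left(2 + W\right) \left(-1\right)}{5} = \frac{2}{5} - \frac{-2 - W}{5} = \frac{2}{5} + \left(\frac{2}{5} + \frac{W}{5}\right) = \frac{4}{5} + \frac{W}{5}$)
$u^{2}{\left(\left(6 + y{\left(5,0 \right)}\right) + 7 \right)} = \left(\frac{4}{5} + \frac{\left(6 - 12\right) + 7}{5}\right)^{2} = \left(\frac{4}{5} + \frac{-6 + 7}{5}\right)^{2} = \left(\frac{4}{5} + \frac{1}{5} \cdot 1\right)^{2} = \left(\frac{4}{5} + \frac{1}{5}\right)^{2} = 1^{2} = 1$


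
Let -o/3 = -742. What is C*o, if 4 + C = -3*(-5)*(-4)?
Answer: -142464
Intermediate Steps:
o = 2226 (o = -3*(-742) = 2226)
C = -64 (C = -4 - 3*(-5)*(-4) = -4 + 15*(-4) = -4 - 60 = -64)
C*o = -64*2226 = -142464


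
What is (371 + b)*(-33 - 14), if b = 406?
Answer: -36519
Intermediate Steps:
(371 + b)*(-33 - 14) = (371 + 406)*(-33 - 14) = 777*(-47) = -36519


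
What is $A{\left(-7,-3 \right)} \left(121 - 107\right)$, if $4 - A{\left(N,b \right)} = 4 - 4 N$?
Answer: $-392$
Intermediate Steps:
$A{\left(N,b \right)} = 4 N$ ($A{\left(N,b \right)} = 4 - \left(4 - 4 N\right) = 4 + \left(-4 + 4 N\right) = 4 N$)
$A{\left(-7,-3 \right)} \left(121 - 107\right) = 4 \left(-7\right) \left(121 - 107\right) = - 28 \left(121 - 107\right) = \left(-28\right) 14 = -392$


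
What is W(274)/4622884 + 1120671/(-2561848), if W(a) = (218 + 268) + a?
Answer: -1294696257671/2960781532408 ≈ -0.43728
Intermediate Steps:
W(a) = 486 + a
W(274)/4622884 + 1120671/(-2561848) = (486 + 274)/4622884 + 1120671/(-2561848) = 760*(1/4622884) + 1120671*(-1/2561848) = 190/1155721 - 1120671/2561848 = -1294696257671/2960781532408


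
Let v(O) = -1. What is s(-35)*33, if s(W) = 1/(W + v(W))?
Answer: -11/12 ≈ -0.91667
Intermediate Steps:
s(W) = 1/(-1 + W) (s(W) = 1/(W - 1) = 1/(-1 + W))
s(-35)*33 = 33/(-1 - 35) = 33/(-36) = -1/36*33 = -11/12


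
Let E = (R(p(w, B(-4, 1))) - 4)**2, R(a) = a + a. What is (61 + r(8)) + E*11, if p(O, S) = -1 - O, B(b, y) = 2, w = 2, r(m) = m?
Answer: 1169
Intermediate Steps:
R(a) = 2*a
E = 100 (E = (2*(-1 - 1*2) - 4)**2 = (2*(-1 - 2) - 4)**2 = (2*(-3) - 4)**2 = (-6 - 4)**2 = (-10)**2 = 100)
(61 + r(8)) + E*11 = (61 + 8) + 100*11 = 69 + 1100 = 1169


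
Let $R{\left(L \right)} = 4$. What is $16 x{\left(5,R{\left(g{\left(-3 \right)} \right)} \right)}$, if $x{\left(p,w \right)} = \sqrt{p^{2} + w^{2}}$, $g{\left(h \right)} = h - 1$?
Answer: $16 \sqrt{41} \approx 102.45$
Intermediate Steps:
$g{\left(h \right)} = -1 + h$
$16 x{\left(5,R{\left(g{\left(-3 \right)} \right)} \right)} = 16 \sqrt{5^{2} + 4^{2}} = 16 \sqrt{25 + 16} = 16 \sqrt{41}$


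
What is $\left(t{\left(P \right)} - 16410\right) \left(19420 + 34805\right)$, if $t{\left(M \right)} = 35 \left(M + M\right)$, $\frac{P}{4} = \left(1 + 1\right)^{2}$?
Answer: $-829100250$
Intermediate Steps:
$P = 16$ ($P = 4 \left(1 + 1\right)^{2} = 4 \cdot 2^{2} = 4 \cdot 4 = 16$)
$t{\left(M \right)} = 70 M$ ($t{\left(M \right)} = 35 \cdot 2 M = 70 M$)
$\left(t{\left(P \right)} - 16410\right) \left(19420 + 34805\right) = \left(70 \cdot 16 - 16410\right) \left(19420 + 34805\right) = \left(1120 - 16410\right) 54225 = \left(-15290\right) 54225 = -829100250$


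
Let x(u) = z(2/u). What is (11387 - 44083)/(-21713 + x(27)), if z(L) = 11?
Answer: 16348/10851 ≈ 1.5066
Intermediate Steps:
x(u) = 11
(11387 - 44083)/(-21713 + x(27)) = (11387 - 44083)/(-21713 + 11) = -32696/(-21702) = -32696*(-1/21702) = 16348/10851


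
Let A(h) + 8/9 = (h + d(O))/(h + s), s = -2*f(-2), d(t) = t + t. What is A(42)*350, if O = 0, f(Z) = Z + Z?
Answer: -154/9 ≈ -17.111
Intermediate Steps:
f(Z) = 2*Z
d(t) = 2*t
s = 8 (s = -4*(-2) = -2*(-4) = 8)
A(h) = -8/9 + h/(8 + h) (A(h) = -8/9 + (h + 2*0)/(h + 8) = -8/9 + (h + 0)/(8 + h) = -8/9 + h/(8 + h))
A(42)*350 = ((-64 + 42)/(9*(8 + 42)))*350 = ((⅑)*(-22)/50)*350 = ((⅑)*(1/50)*(-22))*350 = -11/225*350 = -154/9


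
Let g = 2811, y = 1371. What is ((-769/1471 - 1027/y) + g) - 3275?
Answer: -938332840/2016741 ≈ -465.27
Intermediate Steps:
((-769/1471 - 1027/y) + g) - 3275 = ((-769/1471 - 1027/1371) + 2811) - 3275 = (-2565016/2016741 + 2811) - 3275 = 5666493935/2016741 - 3275 = -938332840/2016741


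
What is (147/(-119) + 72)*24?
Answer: 28872/17 ≈ 1698.4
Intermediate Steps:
(147/(-119) + 72)*24 = (147*(-1/119) + 72)*24 = (-21/17 + 72)*24 = (1203/17)*24 = 28872/17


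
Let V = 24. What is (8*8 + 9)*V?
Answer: 1752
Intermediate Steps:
(8*8 + 9)*V = (8*8 + 9)*24 = (64 + 9)*24 = 73*24 = 1752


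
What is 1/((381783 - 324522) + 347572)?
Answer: 1/404833 ≈ 2.4702e-6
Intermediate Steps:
1/((381783 - 324522) + 347572) = 1/(57261 + 347572) = 1/404833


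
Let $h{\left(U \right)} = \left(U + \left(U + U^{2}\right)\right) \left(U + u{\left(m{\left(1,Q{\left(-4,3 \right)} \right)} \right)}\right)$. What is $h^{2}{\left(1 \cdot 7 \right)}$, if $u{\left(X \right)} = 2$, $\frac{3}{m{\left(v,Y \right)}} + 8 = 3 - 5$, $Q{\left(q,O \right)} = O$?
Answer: $321489$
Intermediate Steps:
$m{\left(v,Y \right)} = - \frac{3}{10}$ ($m{\left(v,Y \right)} = \frac{3}{-8 + \left(3 - 5\right)} = \frac{3}{-8 - 2} = \frac{3}{-10} = 3 \left(- \frac{1}{10}\right) = - \frac{3}{10}$)
$h{\left(U \right)} = \left(2 + U\right) \left(U^{2} + 2 U\right)$ ($h{\left(U \right)} = \left(U + \left(U + U^{2}\right)\right) \left(U + 2\right) = \left(U^{2} + 2 U\right) \left(2 + U\right) = \left(2 + U\right) \left(U^{2} + 2 U\right)$)
$h^{2}{\left(1 \cdot 7 \right)} = \left(1 \cdot 7 \left(4 + \left(1 \cdot 7\right)^{2} + 4 \cdot 1 \cdot 7\right)\right)^{2} = \left(7 \left(4 + 7^{2} + 4 \cdot 7\right)\right)^{2} = \left(7 \left(4 + 49 + 28\right)\right)^{2} = \left(7 \cdot 81\right)^{2} = 567^{2} = 321489$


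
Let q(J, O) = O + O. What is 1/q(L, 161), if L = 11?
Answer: 1/322 ≈ 0.0031056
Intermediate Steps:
q(J, O) = 2*O
1/q(L, 161) = 1/(2*161) = 1/322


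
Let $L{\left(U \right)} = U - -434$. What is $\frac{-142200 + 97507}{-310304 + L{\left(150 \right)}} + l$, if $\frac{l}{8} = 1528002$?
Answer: $\frac{3786022280213}{309720} \approx 1.2224 \cdot 10^{7}$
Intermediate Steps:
$l = 12224016$ ($l = 8 \cdot 1528002 = 12224016$)
$L{\left(U \right)} = 434 + U$ ($L{\left(U \right)} = U + 434 = 434 + U$)
$\frac{-142200 + 97507}{-310304 + L{\left(150 \right)}} + l = \frac{-142200 + 97507}{-310304 + \left(434 + 150\right)} + 12224016 = - \frac{44693}{-310304 + 584} + 12224016 = - \frac{44693}{-309720} + 12224016 = \left(-44693\right) \left(- \frac{1}{309720}\right) + 12224016 = \frac{44693}{309720} + 12224016 = \frac{3786022280213}{309720}$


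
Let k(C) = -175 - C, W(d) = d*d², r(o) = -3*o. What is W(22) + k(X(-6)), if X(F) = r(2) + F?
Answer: 10485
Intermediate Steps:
W(d) = d³
X(F) = -6 + F (X(F) = -3*2 + F = -6 + F)
W(22) + k(X(-6)) = 22³ + (-175 - (-6 - 6)) = 10648 + (-175 - 1*(-12)) = 10648 + (-175 + 12) = 10648 - 163 = 10485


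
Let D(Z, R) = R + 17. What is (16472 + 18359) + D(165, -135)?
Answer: 34713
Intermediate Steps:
D(Z, R) = 17 + R
(16472 + 18359) + D(165, -135) = (16472 + 18359) + (17 - 135) = 34831 - 118 = 34713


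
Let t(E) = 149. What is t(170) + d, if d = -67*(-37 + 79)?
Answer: -2665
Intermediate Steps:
d = -2814 (d = -67*42 = -2814)
t(170) + d = 149 - 2814 = -2665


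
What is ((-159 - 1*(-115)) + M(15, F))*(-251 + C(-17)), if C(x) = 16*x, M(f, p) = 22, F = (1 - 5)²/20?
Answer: 11506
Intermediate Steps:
F = ⅘ (F = (-4)²*(1/20) = 16*(1/20) = ⅘ ≈ 0.80000)
((-159 - 1*(-115)) + M(15, F))*(-251 + C(-17)) = ((-159 - 1*(-115)) + 22)*(-251 + 16*(-17)) = ((-159 + 115) + 22)*(-251 - 272) = (-44 + 22)*(-523) = -22*(-523) = 11506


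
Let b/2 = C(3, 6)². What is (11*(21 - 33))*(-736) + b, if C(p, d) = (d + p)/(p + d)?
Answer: 97154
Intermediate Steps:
C(p, d) = 1 (C(p, d) = (d + p)/(d + p) = 1)
b = 2 (b = 2*1² = 2*1 = 2)
(11*(21 - 33))*(-736) + b = (11*(21 - 33))*(-736) + 2 = (11*(-12))*(-736) + 2 = -132*(-736) + 2 = 97152 + 2 = 97154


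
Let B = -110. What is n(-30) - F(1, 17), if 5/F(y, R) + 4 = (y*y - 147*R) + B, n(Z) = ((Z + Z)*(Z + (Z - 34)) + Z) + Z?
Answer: 14574965/2612 ≈ 5580.0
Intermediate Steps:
n(Z) = 2*Z + 2*Z*(-34 + 2*Z) (n(Z) = ((2*Z)*(Z + (-34 + Z)) + Z) + Z = ((2*Z)*(-34 + 2*Z) + Z) + Z = (2*Z*(-34 + 2*Z) + Z) + Z = (Z + 2*Z*(-34 + 2*Z)) + Z = 2*Z + 2*Z*(-34 + 2*Z))
F(y, R) = 5/(-114 + y² - 147*R) (F(y, R) = 5/(-4 + ((y*y - 147*R) - 110)) = 5/(-4 + ((y² - 147*R) - 110)) = 5/(-4 + (-110 + y² - 147*R)) = 5/(-114 + y² - 147*R))
n(-30) - F(1, 17) = 2*(-30)*(-33 + 2*(-30)) - 5/(-114 + 1² - 147*17) = 2*(-30)*(-33 - 60) - 5/(-114 + 1 - 2499) = 2*(-30)*(-93) - 5/(-2612) = 5580 - 5*(-1)/2612 = 5580 - 1*(-5/2612) = 5580 + 5/2612 = 14574965/2612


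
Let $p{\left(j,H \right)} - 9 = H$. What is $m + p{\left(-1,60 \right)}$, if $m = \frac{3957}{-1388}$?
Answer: $\frac{91815}{1388} \approx 66.149$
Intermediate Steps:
$p{\left(j,H \right)} = 9 + H$
$m = - \frac{3957}{1388}$ ($m = 3957 \left(- \frac{1}{1388}\right) = - \frac{3957}{1388} \approx -2.8509$)
$m + p{\left(-1,60 \right)} = - \frac{3957}{1388} + \left(9 + 60\right) = - \frac{3957}{1388} + 69 = \frac{91815}{1388}$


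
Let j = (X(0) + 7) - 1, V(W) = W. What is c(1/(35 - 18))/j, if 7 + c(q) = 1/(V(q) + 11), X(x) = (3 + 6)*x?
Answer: -433/376 ≈ -1.1516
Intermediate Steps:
X(x) = 9*x
j = 6 (j = (9*0 + 7) - 1 = (0 + 7) - 1 = 7 - 1 = 6)
c(q) = -7 + 1/(11 + q) (c(q) = -7 + 1/(q + 11) = -7 + 1/(11 + q))
c(1/(35 - 18))/j = ((-76 - 7/(35 - 18))/(11 + 1/(35 - 18)))/6 = ((-76 - 7/17)/(11 + 1/17))/6 = ((-76 - 7*1/17)/(11 + 1/17))/6 = ((-76 - 7/17)/(188/17))/6 = ((17/188)*(-1299/17))/6 = (1/6)*(-1299/188) = -433/376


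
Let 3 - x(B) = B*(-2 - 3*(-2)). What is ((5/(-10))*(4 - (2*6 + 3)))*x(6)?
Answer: -231/2 ≈ -115.50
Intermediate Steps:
x(B) = 3 - 4*B (x(B) = 3 - B*(-2 - 3*(-2)) = 3 - B*(-2 + 6) = 3 - B*4 = 3 - 4*B)
((5/(-10))*(4 - (2*6 + 3)))*x(6) = ((5/(-10))*(4 - (2*6 + 3)))*(3 - 4*6) = ((5*(-⅒))*(4 - (12 + 3)))*(3 - 24) = -(4 - 1*15)/2*(-21) = -(4 - 15)/2*(-21) = -½*(-11)*(-21) = (11/2)*(-21) = -231/2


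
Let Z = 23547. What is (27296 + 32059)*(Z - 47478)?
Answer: -1420424505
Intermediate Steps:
(27296 + 32059)*(Z - 47478) = (27296 + 32059)*(23547 - 47478) = 59355*(-23931) = -1420424505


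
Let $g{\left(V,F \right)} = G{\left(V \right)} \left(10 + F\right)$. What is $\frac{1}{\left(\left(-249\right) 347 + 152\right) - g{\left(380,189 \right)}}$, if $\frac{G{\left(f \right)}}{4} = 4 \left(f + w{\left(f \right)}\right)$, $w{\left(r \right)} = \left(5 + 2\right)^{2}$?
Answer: $- \frac{1}{1452187} \approx -6.8862 \cdot 10^{-7}$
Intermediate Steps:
$w{\left(r \right)} = 49$ ($w{\left(r \right)} = 7^{2} = 49$)
$G{\left(f \right)} = 784 + 16 f$ ($G{\left(f \right)} = 4 \cdot 4 \left(f + 49\right) = 4 \cdot 4 \left(49 + f\right) = 4 \left(196 + 4 f\right) = 784 + 16 f$)
$g{\left(V,F \right)} = \left(10 + F\right) \left(784 + 16 V\right)$ ($g{\left(V,F \right)} = \left(784 + 16 V\right) \left(10 + F\right) = \left(10 + F\right) \left(784 + 16 V\right)$)
$\frac{1}{\left(\left(-249\right) 347 + 152\right) - g{\left(380,189 \right)}} = \frac{1}{\left(\left(-249\right) 347 + 152\right) - 16 \left(10 + 189\right) \left(49 + 380\right)} = \frac{1}{\left(-86403 + 152\right) - 16 \cdot 199 \cdot 429} = \frac{1}{-86251 - 1365936} = \frac{1}{-1452187} = - \frac{1}{1452187}$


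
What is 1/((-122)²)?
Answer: 1/14884 ≈ 6.7186e-5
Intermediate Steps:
1/((-122)²) = 1/14884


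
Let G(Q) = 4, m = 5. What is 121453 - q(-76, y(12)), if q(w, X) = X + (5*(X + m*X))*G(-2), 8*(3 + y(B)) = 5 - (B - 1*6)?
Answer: 974649/8 ≈ 1.2183e+5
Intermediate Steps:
y(B) = -13/8 - B/8 (y(B) = -3 + (5 - (B - 1*6))/8 = -3 + (5 - (B - 6))/8 = -3 + (5 - (-6 + B))/8 = -3 + (5 + (6 - B))/8 = -3 + (11 - B)/8 = -3 + (11/8 - B/8) = -13/8 - B/8)
q(w, X) = 121*X (q(w, X) = X + (5*(X + 5*X))*4 = X + (5*(6*X))*4 = X + (30*X)*4 = X + 120*X = 121*X)
121453 - q(-76, y(12)) = 121453 - 121*(-13/8 - 1/8*12) = 121453 - 121*(-13/8 - 3/2) = 121453 - 121*(-25)/8 = 121453 - 1*(-3025/8) = 121453 + 3025/8 = 974649/8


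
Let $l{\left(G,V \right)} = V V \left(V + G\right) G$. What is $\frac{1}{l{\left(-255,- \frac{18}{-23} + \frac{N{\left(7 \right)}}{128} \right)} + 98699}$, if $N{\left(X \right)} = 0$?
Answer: $\frac{12167}{1683949873} \approx 7.2253 \cdot 10^{-6}$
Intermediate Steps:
$l{\left(G,V \right)} = G V^{2} \left(G + V\right)$ ($l{\left(G,V \right)} = V V \left(G + V\right) G = V^{2} \left(G + V\right) G = G V^{2} \left(G + V\right)$)
$\frac{1}{l{\left(-255,- \frac{18}{-23} + \frac{N{\left(7 \right)}}{128} \right)} + 98699} = \frac{1}{- 255 \left(- \frac{18}{-23} + \frac{0}{128}\right)^{2} \left(-255 + \left(- \frac{18}{-23} + \frac{0}{128}\right)\right) + 98699} = \frac{1}{- 255 \left(\left(-18\right) \left(- \frac{1}{23}\right) + 0 \cdot \frac{1}{128}\right)^{2} \left(-255 + \left(\left(-18\right) \left(- \frac{1}{23}\right) + 0 \cdot \frac{1}{128}\right)\right) + 98699} = \frac{1}{- 255 \left(\frac{18}{23} + 0\right)^{2} \left(-255 + \left(\frac{18}{23} + 0\right)\right) + 98699} = \frac{1}{- 255 \left(\frac{18}{23}\right)^{2} \left(-255 + \frac{18}{23}\right) + 98699} = \frac{1}{\left(-255\right) \frac{324}{529} \left(- \frac{5847}{23}\right) + 98699} = \frac{1}{\frac{483079140}{12167} + 98699} = \frac{1}{\frac{1683949873}{12167}} = \frac{12167}{1683949873}$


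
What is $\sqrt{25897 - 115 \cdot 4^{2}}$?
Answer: $27 \sqrt{33} \approx 155.1$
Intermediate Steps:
$\sqrt{25897 - 115 \cdot 4^{2}} = \sqrt{25897 - 1840} = \sqrt{24057} = 27 \sqrt{33}$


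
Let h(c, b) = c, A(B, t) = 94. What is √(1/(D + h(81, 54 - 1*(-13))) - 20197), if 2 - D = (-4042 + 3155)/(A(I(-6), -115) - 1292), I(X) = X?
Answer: I*√196143273828867/98547 ≈ 142.12*I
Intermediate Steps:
D = 1509/1198 (D = 2 - (-4042 + 3155)/(94 - 1292) = 2 - (-887)/(-1198) = 2 - (-887)*(-1)/1198 = 2 - 1*887/1198 = 2 - 887/1198 = 1509/1198 ≈ 1.2596)
√(1/(D + h(81, 54 - 1*(-13))) - 20197) = √(1/(1509/1198 + 81) - 20197) = √(1/(98547/1198) - 20197) = √(1198/98547 - 20197) = √(-1990352561/98547) = I*√196143273828867/98547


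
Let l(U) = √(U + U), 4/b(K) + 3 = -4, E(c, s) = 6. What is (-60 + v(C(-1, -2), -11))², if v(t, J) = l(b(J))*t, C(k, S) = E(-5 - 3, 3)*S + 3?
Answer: 24552/7 + 2160*I*√14/7 ≈ 3507.4 + 1154.6*I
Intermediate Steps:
b(K) = -4/7 (b(K) = 4/(-3 - 4) = 4/(-7) = 4*(-⅐) = -4/7)
l(U) = √2*√U (l(U) = √(2*U) = √2*√U)
C(k, S) = 3 + 6*S (C(k, S) = 6*S + 3 = 3 + 6*S)
v(t, J) = 2*I*t*√14/7 (v(t, J) = (√2*√(-4/7))*t = (√2*(2*I*√7/7))*t = (2*I*√14/7)*t = 2*I*t*√14/7)
(-60 + v(C(-1, -2), -11))² = (-60 + 2*I*(3 + 6*(-2))*√14/7)² = (-60 + 2*I*(3 - 12)*√14/7)² = (-60 + (2/7)*I*(-9)*√14)² = (-60 - 18*I*√14/7)²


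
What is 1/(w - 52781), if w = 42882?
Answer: -1/9899 ≈ -0.00010102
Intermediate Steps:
1/(w - 52781) = 1/(42882 - 52781) = 1/(-9899) = -1/9899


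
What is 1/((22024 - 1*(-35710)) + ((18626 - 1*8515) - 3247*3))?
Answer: 1/58104 ≈ 1.7211e-5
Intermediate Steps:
1/((22024 - 1*(-35710)) + ((18626 - 1*8515) - 3247*3)) = 1/((22024 + 35710) + ((18626 - 8515) - 1*9741)) = 1/(57734 + (10111 - 9741)) = 1/(57734 + 370) = 1/58104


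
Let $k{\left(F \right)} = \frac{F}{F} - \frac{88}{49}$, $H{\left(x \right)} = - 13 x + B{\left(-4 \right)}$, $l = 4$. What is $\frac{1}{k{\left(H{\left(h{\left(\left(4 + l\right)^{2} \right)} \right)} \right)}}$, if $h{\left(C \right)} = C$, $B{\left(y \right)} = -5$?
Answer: $- \frac{49}{39} \approx -1.2564$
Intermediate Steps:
$H{\left(x \right)} = -5 - 13 x$ ($H{\left(x \right)} = - 13 x - 5 = -5 - 13 x$)
$k{\left(F \right)} = - \frac{39}{49}$ ($k{\left(F \right)} = 1 - \frac{88}{49} = - \frac{39}{49}$)
$\frac{1}{k{\left(H{\left(h{\left(\left(4 + l\right)^{2} \right)} \right)} \right)}} = \frac{1}{- \frac{39}{49}} = - \frac{49}{39}$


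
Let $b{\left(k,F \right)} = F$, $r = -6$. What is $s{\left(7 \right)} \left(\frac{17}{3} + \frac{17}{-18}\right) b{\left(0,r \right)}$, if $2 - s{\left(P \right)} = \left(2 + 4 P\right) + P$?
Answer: $\frac{2975}{3} \approx 991.67$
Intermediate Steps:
$s{\left(P \right)} = - 5 P$ ($s{\left(P \right)} = 2 - \left(\left(2 + 4 P\right) + P\right) = 2 - \left(2 + 5 P\right) = - 5 P$)
$s{\left(7 \right)} \left(\frac{17}{3} + \frac{17}{-18}\right) b{\left(0,r \right)} = \left(-5\right) 7 \left(\frac{17}{3} + \frac{17}{-18}\right) \left(-6\right) = - 35 \left(17 \cdot \frac{1}{3} + 17 \left(- \frac{1}{18}\right)\right) \left(-6\right) = - 35 \left(\frac{17}{3} - \frac{17}{18}\right) \left(-6\right) = \left(-35\right) \frac{85}{18} \left(-6\right) = \left(- \frac{2975}{18}\right) \left(-6\right) = \frac{2975}{3}$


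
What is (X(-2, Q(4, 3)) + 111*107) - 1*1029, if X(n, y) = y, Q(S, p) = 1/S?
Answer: 43393/4 ≈ 10848.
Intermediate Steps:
(X(-2, Q(4, 3)) + 111*107) - 1*1029 = (1/4 + 111*107) - 1*1029 = (1/4 + 11877) - 1029 = 47509/4 - 1029 = 43393/4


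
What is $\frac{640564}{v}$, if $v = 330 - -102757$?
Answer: $\frac{640564}{103087} \approx 6.2138$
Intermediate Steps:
$v = 103087$ ($v = 330 + 102757 = 103087$)
$\frac{640564}{v} = \frac{640564}{103087}$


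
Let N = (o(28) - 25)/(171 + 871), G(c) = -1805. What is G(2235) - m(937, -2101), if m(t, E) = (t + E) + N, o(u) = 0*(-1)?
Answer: -667897/1042 ≈ -640.98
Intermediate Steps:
o(u) = 0
N = -25/1042 (N = (0 - 25)/(171 + 871) = -25/1042 ≈ -0.023992)
m(t, E) = -25/1042 + E + t (m(t, E) = (t + E) - 25/1042 = (E + t) - 25/1042 = -25/1042 + E + t)
G(2235) - m(937, -2101) = -1805 - (-25/1042 - 2101 + 937) = -1805 - 1*(-1212913/1042) = -1805 + 1212913/1042 = -667897/1042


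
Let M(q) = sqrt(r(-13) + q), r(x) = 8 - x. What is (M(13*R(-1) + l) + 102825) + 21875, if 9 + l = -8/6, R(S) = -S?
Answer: 124700 + sqrt(213)/3 ≈ 1.2470e+5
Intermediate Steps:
l = -31/3 (l = -9 - 8/6 = -9 - 8*1/6 = -9 - 4/3 = -31/3 ≈ -10.333)
M(q) = sqrt(21 + q) (M(q) = sqrt((8 - 1*(-13)) + q) = sqrt((8 + 13) + q) = sqrt(21 + q))
(M(13*R(-1) + l) + 102825) + 21875 = (sqrt(21 + (13*(-1*(-1)) - 31/3)) + 102825) + 21875 = (sqrt(21 + (13*1 - 31/3)) + 102825) + 21875 = (sqrt(21 + (13 - 31/3)) + 102825) + 21875 = (sqrt(21 + 8/3) + 102825) + 21875 = (sqrt(71/3) + 102825) + 21875 = (sqrt(213)/3 + 102825) + 21875 = (102825 + sqrt(213)/3) + 21875 = 124700 + sqrt(213)/3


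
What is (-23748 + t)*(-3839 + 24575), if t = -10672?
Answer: -713733120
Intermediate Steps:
(-23748 + t)*(-3839 + 24575) = (-23748 - 10672)*(-3839 + 24575) = -34420*20736 = -713733120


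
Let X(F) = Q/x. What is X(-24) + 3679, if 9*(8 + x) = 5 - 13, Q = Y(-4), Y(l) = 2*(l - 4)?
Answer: 18404/5 ≈ 3680.8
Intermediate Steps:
Y(l) = -8 + 2*l (Y(l) = 2*(-4 + l) = -8 + 2*l)
Q = -16 (Q = -8 + 2*(-4) = -8 - 8 = -16)
x = -80/9 (x = -8 + (5 - 13)/9 = -8 + (⅑)*(-8) = -8 - 8/9 = -80/9 ≈ -8.8889)
X(F) = 9/5 (X(F) = -16/(-80/9) = -16*(-9/80) = 9/5)
X(-24) + 3679 = 9/5 + 3679 = 18404/5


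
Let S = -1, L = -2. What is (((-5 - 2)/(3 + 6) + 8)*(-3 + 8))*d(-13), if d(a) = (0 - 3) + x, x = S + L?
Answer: -650/3 ≈ -216.67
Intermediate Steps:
x = -3 (x = -1 - 2 = -3)
d(a) = -6 (d(a) = (0 - 3) - 3 = -3 - 3 = -6)
(((-5 - 2)/(3 + 6) + 8)*(-3 + 8))*d(-13) = (((-5 - 2)/(3 + 6) + 8)*(-3 + 8))*(-6) = ((-7/9 + 8)*5)*(-6) = ((65/9)*5)*(-6) = (325/9)*(-6) = -650/3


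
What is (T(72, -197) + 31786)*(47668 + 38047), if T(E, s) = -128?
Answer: 2713565470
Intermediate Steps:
(T(72, -197) + 31786)*(47668 + 38047) = (-128 + 31786)*(47668 + 38047) = 31658*85715 = 2713565470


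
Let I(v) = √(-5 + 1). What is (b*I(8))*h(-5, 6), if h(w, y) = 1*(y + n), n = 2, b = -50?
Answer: -800*I ≈ -800.0*I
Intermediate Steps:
I(v) = 2*I (I(v) = √(-4) = 2*I)
h(w, y) = 2 + y (h(w, y) = 1*(y + 2) = 1*(2 + y) = 2 + y)
(b*I(8))*h(-5, 6) = (-100*I)*(2 + 6) = -100*I*8 = -800*I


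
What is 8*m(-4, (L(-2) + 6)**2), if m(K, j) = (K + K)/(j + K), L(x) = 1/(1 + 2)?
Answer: -576/325 ≈ -1.7723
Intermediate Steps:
L(x) = 1/3
m(K, j) = 2*K/(K + j) (m(K, j) = (2*K)/(K + j) = 2*K/(K + j))
8*m(-4, (L(-2) + 6)**2) = 8*(2*(-4)/(-4 + (1/3 + 6)**2)) = 8*(2*(-4)/(-4 + (19/3)**2)) = 8*(2*(-4)/(-4 + 361/9)) = 8*(2*(-4)/(325/9)) = 8*(2*(-4)*(9/325)) = 8*(-72/325) = -576/325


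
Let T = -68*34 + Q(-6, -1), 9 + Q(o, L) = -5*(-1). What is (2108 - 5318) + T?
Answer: -5526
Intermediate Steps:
Q(o, L) = -4 (Q(o, L) = -9 - 5*(-1) = -9 + 5 = -4)
T = -2316 (T = -68*34 - 4 = -2312 - 4 = -2316)
(2108 - 5318) + T = (2108 - 5318) - 2316 = -3210 - 2316 = -5526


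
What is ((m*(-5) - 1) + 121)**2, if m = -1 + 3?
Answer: 12100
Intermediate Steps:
m = 2
((m*(-5) - 1) + 121)**2 = ((2*(-5) - 1) + 121)**2 = ((-10 - 1) + 121)**2 = (-11 + 121)**2 = 110**2 = 12100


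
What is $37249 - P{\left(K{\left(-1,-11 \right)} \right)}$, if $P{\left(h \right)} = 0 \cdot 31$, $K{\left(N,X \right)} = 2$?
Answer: $37249$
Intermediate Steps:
$P{\left(h \right)} = 0$
$37249 - P{\left(K{\left(-1,-11 \right)} \right)} = 37249 - 0 = 37249 + 0 = 37249$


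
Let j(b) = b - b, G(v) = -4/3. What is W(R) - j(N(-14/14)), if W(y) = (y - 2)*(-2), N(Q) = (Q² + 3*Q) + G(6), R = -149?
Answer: 302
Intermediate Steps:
G(v) = -4/3 (G(v) = -4*⅓ = -4/3)
N(Q) = -4/3 + Q² + 3*Q (N(Q) = (Q² + 3*Q) - 4/3 = -4/3 + Q² + 3*Q)
W(y) = 4 - 2*y (W(y) = (-2 + y)*(-2) = 4 - 2*y)
j(b) = 0
W(R) - j(N(-14/14)) = (4 - 2*(-149)) - 1*0 = (4 + 298) + 0 = 302 + 0 = 302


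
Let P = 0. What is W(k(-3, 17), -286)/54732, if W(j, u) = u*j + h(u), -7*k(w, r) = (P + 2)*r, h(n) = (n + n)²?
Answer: 575003/95781 ≈ 6.0033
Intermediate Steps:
h(n) = 4*n² (h(n) = (2*n)² = 4*n²)
k(w, r) = -2*r/7 (k(w, r) = -(0 + 2)*r/7 = -2*r/7)
W(j, u) = 4*u² + j*u (W(j, u) = u*j + 4*u² = j*u + 4*u² = 4*u² + j*u)
W(k(-3, 17), -286)/54732 = -286*(-2/7*17 + 4*(-286))/54732 = -286*(-34/7 - 1144)*(1/54732) = -286*(-8042/7)*(1/54732) = (2300012/7)*(1/54732) = 575003/95781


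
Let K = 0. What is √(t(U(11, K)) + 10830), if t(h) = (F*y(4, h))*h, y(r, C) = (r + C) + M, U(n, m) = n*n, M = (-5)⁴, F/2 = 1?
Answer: 3*√21370 ≈ 438.55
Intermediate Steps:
F = 2 (F = 2*1 = 2)
M = 625
U(n, m) = n²
y(r, C) = 625 + C + r (y(r, C) = (r + C) + 625 = (C + r) + 625 = 625 + C + r)
t(h) = h*(1258 + 2*h) (t(h) = (2*(625 + h + 4))*h = (2*(629 + h))*h = (1258 + 2*h)*h = h*(1258 + 2*h))
√(t(U(11, K)) + 10830) = √(2*11²*(629 + 11²) + 10830) = √(2*121*(629 + 121) + 10830) = √(2*121*750 + 10830) = √(181500 + 10830) = √192330 = 3*√21370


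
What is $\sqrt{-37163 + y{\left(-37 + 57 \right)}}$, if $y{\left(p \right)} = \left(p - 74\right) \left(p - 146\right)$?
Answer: $i \sqrt{30359} \approx 174.24 i$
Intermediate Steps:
$y{\left(p \right)} = \left(-146 + p\right) \left(-74 + p\right)$ ($y{\left(p \right)} = \left(-74 + p\right) \left(-146 + p\right) = \left(-146 + p\right) \left(-74 + p\right)$)
$\sqrt{-37163 + y{\left(-37 + 57 \right)}} = \sqrt{-37163 + \left(10804 + \left(-37 + 57\right)^{2} - 220 \left(-37 + 57\right)\right)} = \sqrt{-37163 + \left(10804 + 20^{2} - 4400\right)} = \sqrt{-37163 + \left(10804 + 400 - 4400\right)} = \sqrt{-37163 + 6804} = \sqrt{-30359} = i \sqrt{30359}$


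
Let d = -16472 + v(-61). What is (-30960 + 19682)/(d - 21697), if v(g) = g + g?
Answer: 11278/38291 ≈ 0.29453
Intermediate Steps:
v(g) = 2*g
d = -16594 (d = -16472 + 2*(-61) = -16472 - 122 = -16594)
(-30960 + 19682)/(d - 21697) = (-30960 + 19682)/(-16594 - 21697) = -11278/(-38291) = -11278*(-1/38291) = 11278/38291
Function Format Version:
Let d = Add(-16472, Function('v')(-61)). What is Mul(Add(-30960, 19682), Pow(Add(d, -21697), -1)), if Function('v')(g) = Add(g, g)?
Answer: Rational(11278, 38291) ≈ 0.29453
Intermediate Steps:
Function('v')(g) = Mul(2, g)
d = -16594 (d = Add(-16472, Mul(2, -61)) = Add(-16472, -122) = -16594)
Mul(Add(-30960, 19682), Pow(Add(d, -21697), -1)) = Mul(Add(-30960, 19682), Pow(Add(-16594, -21697), -1)) = Mul(-11278, Pow(-38291, -1)) = Mul(-11278, Rational(-1, 38291)) = Rational(11278, 38291)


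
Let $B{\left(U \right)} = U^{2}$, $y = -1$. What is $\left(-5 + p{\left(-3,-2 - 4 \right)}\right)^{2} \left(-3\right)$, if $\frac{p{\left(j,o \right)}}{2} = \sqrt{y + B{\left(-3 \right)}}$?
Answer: $-171 + 120 \sqrt{2} \approx -1.2944$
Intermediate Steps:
$p{\left(j,o \right)} = 4 \sqrt{2}$ ($p{\left(j,o \right)} = 2 \sqrt{-1 + \left(-3\right)^{2}} = 2 \sqrt{-1 + 9} = 2 \sqrt{8} = 2 \cdot 2 \sqrt{2} = 4 \sqrt{2}$)
$\left(-5 + p{\left(-3,-2 - 4 \right)}\right)^{2} \left(-3\right) = \left(-5 + 4 \sqrt{2}\right)^{2} \left(-3\right) = - 3 \left(-5 + 4 \sqrt{2}\right)^{2}$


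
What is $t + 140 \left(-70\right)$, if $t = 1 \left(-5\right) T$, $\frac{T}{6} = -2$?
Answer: $-9740$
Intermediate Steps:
$T = -12$ ($T = 6 \left(-2\right) = -12$)
$t = 60$ ($t = 1 \left(-5\right) \left(-12\right) = \left(-5\right) \left(-12\right) = 60$)
$t + 140 \left(-70\right) = 60 + 140 \left(-70\right) = 60 - 9800 = -9740$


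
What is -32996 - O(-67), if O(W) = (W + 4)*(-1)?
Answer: -33059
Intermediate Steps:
O(W) = -4 - W (O(W) = (4 + W)*(-1) = -4 - W)
-32996 - O(-67) = -32996 - (-4 - 1*(-67)) = -32996 - (-4 + 67) = -32996 - 1*63 = -32996 - 63 = -33059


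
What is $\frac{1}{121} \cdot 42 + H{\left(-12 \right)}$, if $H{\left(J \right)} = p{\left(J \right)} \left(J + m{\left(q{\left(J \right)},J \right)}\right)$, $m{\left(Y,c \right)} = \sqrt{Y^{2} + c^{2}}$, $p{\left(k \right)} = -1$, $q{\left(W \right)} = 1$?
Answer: $\frac{1494}{121} - \sqrt{145} \approx 0.30551$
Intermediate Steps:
$H{\left(J \right)} = - J - \sqrt{1 + J^{2}}$ ($H{\left(J \right)} = - (J + \sqrt{1^{2} + J^{2}}) = - (J + \sqrt{1 + J^{2}}) = - J - \sqrt{1 + J^{2}}$)
$\frac{1}{121} \cdot 42 + H{\left(-12 \right)} = \frac{1}{121} \cdot 42 - \left(-12 + \sqrt{1 + \left(-12\right)^{2}}\right) = \frac{1}{121} \cdot 42 + \left(12 - \sqrt{1 + 144}\right) = \frac{42}{121} + \left(12 - \sqrt{145}\right) = \frac{1494}{121} - \sqrt{145}$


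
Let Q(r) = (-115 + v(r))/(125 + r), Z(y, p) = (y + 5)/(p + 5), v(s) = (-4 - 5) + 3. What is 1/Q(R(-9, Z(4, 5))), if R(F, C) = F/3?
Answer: -122/121 ≈ -1.0083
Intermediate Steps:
v(s) = -6 (v(s) = -9 + 3 = -6)
Z(y, p) = (5 + y)/(5 + p)
R(F, C) = F/3 (R(F, C) = F*(⅓) = F/3)
Q(r) = -121/(125 + r) (Q(r) = (-115 - 6)/(125 + r) = -121/(125 + r))
1/Q(R(-9, Z(4, 5))) = 1/(-121/(125 + (⅓)*(-9))) = 1/(-121/(125 - 3)) = 1/(-121/122) = -122/121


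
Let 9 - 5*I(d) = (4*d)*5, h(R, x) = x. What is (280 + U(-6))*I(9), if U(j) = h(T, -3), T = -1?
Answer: -47367/5 ≈ -9473.4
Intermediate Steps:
U(j) = -3
I(d) = 9/5 - 4*d (I(d) = 9/5 - 4*d*5/5 = 9/5 - 4*d)
(280 + U(-6))*I(9) = (280 - 3)*(9/5 - 4*9) = 277*(9/5 - 36) = 277*(-171/5) = -47367/5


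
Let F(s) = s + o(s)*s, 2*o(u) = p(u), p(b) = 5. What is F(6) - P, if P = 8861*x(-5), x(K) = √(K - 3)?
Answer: 21 - 17722*I*√2 ≈ 21.0 - 25063.0*I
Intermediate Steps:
x(K) = √(-3 + K)
o(u) = 5/2 (o(u) = (½)*5 = 5/2)
F(s) = 7*s/2 (F(s) = s + 5*s/2 = 7*s/2)
P = 17722*I*√2 (P = 8861*√(-3 - 5) = 8861*√(-8) = 8861*(2*I*√2) = 17722*I*√2 ≈ 25063.0*I)
F(6) - P = (7/2)*6 - 17722*I*√2 = 21 - 17722*I*√2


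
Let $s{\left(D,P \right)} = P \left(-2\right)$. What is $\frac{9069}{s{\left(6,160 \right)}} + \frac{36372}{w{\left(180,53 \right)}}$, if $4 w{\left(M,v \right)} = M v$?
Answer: $- \frac{133207}{10176} \approx -13.09$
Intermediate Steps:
$w{\left(M,v \right)} = \frac{M v}{4}$
$s{\left(D,P \right)} = - 2 P$
$\frac{9069}{s{\left(6,160 \right)}} + \frac{36372}{w{\left(180,53 \right)}} = \frac{9069}{\left(-2\right) 160} + \frac{36372}{\frac{1}{4} \cdot 180 \cdot 53} = \frac{9069}{-320} + \frac{36372}{2385} = 9069 \left(- \frac{1}{320}\right) + 36372 \cdot \frac{1}{2385} = - \frac{9069}{320} + \frac{12124}{795} = - \frac{133207}{10176}$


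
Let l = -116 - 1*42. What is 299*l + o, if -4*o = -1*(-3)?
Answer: -188971/4 ≈ -47243.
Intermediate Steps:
l = -158 (l = -116 - 42 = -158)
o = -¾ (o = -(-1)*(-3)/4 = -¼*3 = -¾ ≈ -0.75000)
299*l + o = 299*(-158) - ¾ = -47242 - ¾ = -188971/4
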